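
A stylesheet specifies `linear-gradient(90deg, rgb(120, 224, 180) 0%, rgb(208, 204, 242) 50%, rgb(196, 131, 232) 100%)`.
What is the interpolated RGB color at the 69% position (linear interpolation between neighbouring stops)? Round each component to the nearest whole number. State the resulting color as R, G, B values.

69% lies between the 50% and 100% stops, so the local fraction is t = (69 − 50)/(100 − 50) = 19/50 ≈ 0.38.
R = 208 + 0.38 × (196 − 208) = 203.44 → 203
G = 204 + 0.38 × (131 − 204) = 176.26 → 176
B = 242 + 0.38 × (232 − 242) = 238.2 → 238

(203, 176, 238)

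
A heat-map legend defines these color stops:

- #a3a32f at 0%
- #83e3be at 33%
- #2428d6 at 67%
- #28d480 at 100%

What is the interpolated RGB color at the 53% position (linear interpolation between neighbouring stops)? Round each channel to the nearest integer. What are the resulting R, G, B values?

(75, 117, 204)

53% lies between the 33% and 67% stops, so the local fraction is t = (53 − 33)/(67 − 33) = 20/34 ≈ 0.5882.
#83e3be → (131, 227, 190); #2428d6 → (36, 40, 214).
R = 131 + 0.5882 × (36 − 131) = 75.121 → 75
G = 227 + 0.5882 × (40 − 227) = 117.007 → 117
B = 190 + 0.5882 × (214 − 190) = 204.117 → 204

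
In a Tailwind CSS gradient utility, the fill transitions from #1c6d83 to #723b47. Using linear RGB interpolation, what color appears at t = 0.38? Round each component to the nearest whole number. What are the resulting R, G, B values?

(61, 90, 108)

#1c6d83 → (28, 109, 131); #723b47 → (114, 59, 71).
R = 28 + 0.38 × (114 − 28) = 28 + 0.38 × 86 = 60.68 → 61
G = 109 + 0.38 × (59 − 109) = 109 + 0.38 × -50 = 90 → 90
B = 131 + 0.38 × (71 − 131) = 131 + 0.38 × -60 = 108.2 → 108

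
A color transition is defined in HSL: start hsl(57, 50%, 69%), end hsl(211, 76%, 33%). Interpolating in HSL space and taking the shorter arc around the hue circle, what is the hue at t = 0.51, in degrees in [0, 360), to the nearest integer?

Hue arc: Δh = 211 − 57 = 154° (|Δh| ≤ 180, already the shorter path).
H = 57 + 0.51 × (154) = 135.54 → 136°

136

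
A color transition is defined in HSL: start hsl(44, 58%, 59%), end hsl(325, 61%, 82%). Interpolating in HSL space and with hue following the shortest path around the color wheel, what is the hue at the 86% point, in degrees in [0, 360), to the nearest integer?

336

Hue: 325 − 44 = 281°, but |281| > 180 so the shorter arc goes the other way: Δh = 281 − 360 = -79°.
H = 44 + 0.86 × (-79) = -23.94 → -24 → -24 mod 360 = 336°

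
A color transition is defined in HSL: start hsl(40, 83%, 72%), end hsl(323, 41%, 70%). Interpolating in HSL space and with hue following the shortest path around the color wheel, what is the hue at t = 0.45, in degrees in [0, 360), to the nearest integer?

5

Hue: 323 − 40 = 283°, but |283| > 180 so the shorter arc goes the other way: Δh = 283 − 360 = -77°.
H = 40 + 0.45 × (-77) = 5.35 → 5°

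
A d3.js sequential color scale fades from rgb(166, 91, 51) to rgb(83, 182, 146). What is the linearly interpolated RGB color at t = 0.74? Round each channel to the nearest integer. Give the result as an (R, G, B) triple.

R = 166 + 0.74 × (83 − 166) = 166 + 0.74 × -83 = 104.58 → 105
G = 91 + 0.74 × (182 − 91) = 91 + 0.74 × 91 = 158.34 → 158
B = 51 + 0.74 × (146 − 51) = 51 + 0.74 × 95 = 121.3 → 121
So the blended color is (105, 158, 121), about #699e79.

(105, 158, 121)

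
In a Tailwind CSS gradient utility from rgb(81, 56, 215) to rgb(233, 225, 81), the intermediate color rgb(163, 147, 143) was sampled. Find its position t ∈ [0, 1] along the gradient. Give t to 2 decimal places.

0.54

Invert the lerp on the G channel (largest span, 169): t = (147 − 56) / (225 − 56) = 91/169 = 0.53846.
Check on R: (163 − 81)/(233 − 81) = 0.5395 ✓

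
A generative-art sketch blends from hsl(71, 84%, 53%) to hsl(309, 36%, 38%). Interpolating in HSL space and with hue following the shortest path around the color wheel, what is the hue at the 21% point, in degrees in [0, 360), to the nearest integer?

Hue: 309 − 71 = 238°, but |238| > 180 so the shorter arc goes the other way: Δh = 238 − 360 = -122°.
H = 71 + 0.21 × (-122) = 45.38 → 45°

45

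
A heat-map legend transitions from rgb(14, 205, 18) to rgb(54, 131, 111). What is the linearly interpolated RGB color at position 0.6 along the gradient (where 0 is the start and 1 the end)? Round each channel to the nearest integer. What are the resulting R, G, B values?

(38, 161, 74)

R = 14 + 0.6 × (54 − 14) = 14 + 0.6 × 40 = 38 → 38
G = 205 + 0.6 × (131 − 205) = 205 + 0.6 × -74 = 160.6 → 161
B = 18 + 0.6 × (111 − 18) = 18 + 0.6 × 93 = 73.8 → 74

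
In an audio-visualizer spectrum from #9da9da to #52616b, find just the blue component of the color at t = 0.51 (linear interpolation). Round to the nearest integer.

161

B₁ = 218 (from #9da9da), B₂ = 107 (from #52616b).
B = 218 + 0.51 × (107 − 218) = 161.39 → 161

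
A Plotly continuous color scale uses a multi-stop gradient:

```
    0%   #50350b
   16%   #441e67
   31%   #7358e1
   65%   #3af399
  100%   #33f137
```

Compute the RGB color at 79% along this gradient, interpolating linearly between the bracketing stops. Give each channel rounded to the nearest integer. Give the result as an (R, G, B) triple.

79% lies between the 65% and 100% stops, so the local fraction is t = (79 − 65)/(100 − 65) = 14/35 ≈ 0.4.
#3af399 → (58, 243, 153); #33f137 → (51, 241, 55).
R = 58 + 0.4 × (51 − 58) = 55.2 → 55
G = 243 + 0.4 × (241 − 243) = 242.2 → 242
B = 153 + 0.4 × (55 − 153) = 113.8 → 114

(55, 242, 114)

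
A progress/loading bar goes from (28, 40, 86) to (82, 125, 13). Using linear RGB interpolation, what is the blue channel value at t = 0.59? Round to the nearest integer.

43

B = 86 + 0.59 × (13 − 86) = 42.93 → 43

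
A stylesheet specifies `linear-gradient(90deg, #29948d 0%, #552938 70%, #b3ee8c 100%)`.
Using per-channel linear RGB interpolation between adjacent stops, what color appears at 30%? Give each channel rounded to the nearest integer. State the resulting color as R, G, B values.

(60, 102, 105)

30% lies between the 0% and 70% stops, so the local fraction is t = (30 − 0)/(70 − 0) = 30/70 ≈ 0.4286.
#29948d → (41, 148, 141); #552938 → (85, 41, 56).
R = 41 + 0.4286 × (85 − 41) = 59.858 → 60
G = 148 + 0.4286 × (41 − 148) = 102.14 → 102
B = 141 + 0.4286 × (56 − 141) = 104.569 → 105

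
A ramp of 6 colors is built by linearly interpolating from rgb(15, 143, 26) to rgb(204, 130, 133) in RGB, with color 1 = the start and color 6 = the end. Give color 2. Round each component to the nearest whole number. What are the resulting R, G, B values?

(53, 140, 47)

With 6 swatches and endpoints inclusive, swatch 2 sits at t = (2 − 1)/(6 − 1) = 1/5 ≈ 0.2.
R = 15 + 0.2 × (204 − 15) = 52.8 → 53
G = 143 + 0.2 × (130 − 143) = 140.4 → 140
B = 26 + 0.2 × (133 − 26) = 47.4 → 47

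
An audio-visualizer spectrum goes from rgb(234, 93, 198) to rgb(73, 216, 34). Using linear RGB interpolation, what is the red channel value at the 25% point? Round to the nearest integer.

194

R = 234 + 0.25 × (73 − 234) = 193.75 → 194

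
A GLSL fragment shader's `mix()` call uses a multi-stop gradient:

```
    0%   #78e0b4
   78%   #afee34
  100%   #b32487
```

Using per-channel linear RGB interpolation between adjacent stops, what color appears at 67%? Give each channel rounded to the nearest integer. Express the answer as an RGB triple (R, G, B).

(167, 236, 70)

67% lies between the 0% and 78% stops, so the local fraction is t = (67 − 0)/(78 − 0) = 67/78 ≈ 0.859.
#78e0b4 → (120, 224, 180); #afee34 → (175, 238, 52).
R = 120 + 0.859 × (175 − 120) = 167.245 → 167
G = 224 + 0.859 × (238 − 224) = 236.026 → 236
B = 180 + 0.859 × (52 − 180) = 70.048 → 70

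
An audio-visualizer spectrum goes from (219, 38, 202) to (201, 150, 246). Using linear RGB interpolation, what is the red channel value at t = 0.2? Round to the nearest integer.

R = 219 + 0.2 × (201 − 219) = 215.4 → 215

215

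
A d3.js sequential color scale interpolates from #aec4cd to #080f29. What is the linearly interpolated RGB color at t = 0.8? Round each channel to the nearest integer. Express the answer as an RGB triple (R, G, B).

(41, 51, 74)

#aec4cd → (174, 196, 205); #080f29 → (8, 15, 41).
R = 174 + 0.8 × (8 − 174) = 174 + 0.8 × -166 = 41.2 → 41
G = 196 + 0.8 × (15 − 196) = 196 + 0.8 × -181 = 51.2 → 51
B = 205 + 0.8 × (41 − 205) = 205 + 0.8 × -164 = 73.8 → 74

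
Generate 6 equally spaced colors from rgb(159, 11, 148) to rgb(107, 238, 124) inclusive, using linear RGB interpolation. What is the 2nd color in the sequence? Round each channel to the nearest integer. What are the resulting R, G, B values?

(149, 56, 143)

With 6 swatches and endpoints inclusive, swatch 2 sits at t = (2 − 1)/(6 − 1) = 1/5 ≈ 0.2.
R = 159 + 0.2 × (107 − 159) = 148.6 → 149
G = 11 + 0.2 × (238 − 11) = 56.4 → 56
B = 148 + 0.2 × (124 − 148) = 143.2 → 143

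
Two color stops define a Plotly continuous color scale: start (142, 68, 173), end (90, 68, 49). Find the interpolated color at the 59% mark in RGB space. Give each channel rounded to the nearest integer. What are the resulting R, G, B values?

59% corresponds to t = 0.59.
R = 142 + 0.59 × (90 − 142) = 142 + 0.59 × -52 = 111.32 → 111
G = 68 + 0.59 × (68 − 68) = 68 + 0.59 × 0 = 68 → 68
B = 173 + 0.59 × (49 − 173) = 173 + 0.59 × -124 = 99.84 → 100

(111, 68, 100)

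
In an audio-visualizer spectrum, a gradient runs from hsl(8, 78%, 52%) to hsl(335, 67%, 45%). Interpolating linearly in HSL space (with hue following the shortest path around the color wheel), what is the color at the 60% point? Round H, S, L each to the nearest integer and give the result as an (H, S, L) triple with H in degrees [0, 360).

(348, 71, 48)

Hue: 335 − 8 = 327°, but |327| > 180 so the shorter arc goes the other way: Δh = 327 − 360 = -33°.
H = 8 + 0.6 × (-33) = -11.8 → -12 → -12 mod 360 = 348°
S = 78 + 0.6 × (67 − 78) = 71.4 → 71%
L = 52 + 0.6 × (45 − 52) = 47.8 → 48%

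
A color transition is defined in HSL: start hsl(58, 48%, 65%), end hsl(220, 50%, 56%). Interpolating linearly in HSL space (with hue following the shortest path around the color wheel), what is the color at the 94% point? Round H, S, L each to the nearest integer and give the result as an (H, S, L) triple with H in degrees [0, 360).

(210, 50, 57)

Hue arc: Δh = 220 − 58 = 162° (|Δh| ≤ 180, already the shorter path).
H = 58 + 0.94 × (162) = 210.28 → 210°
S = 48 + 0.94 × (50 − 48) = 49.88 → 50%
L = 65 + 0.94 × (56 − 65) = 56.54 → 57%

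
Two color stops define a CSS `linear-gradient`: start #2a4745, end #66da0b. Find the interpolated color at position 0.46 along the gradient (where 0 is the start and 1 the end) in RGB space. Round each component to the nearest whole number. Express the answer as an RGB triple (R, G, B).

#2a4745 → (42, 71, 69); #66da0b → (102, 218, 11).
R = 42 + 0.46 × (102 − 42) = 42 + 0.46 × 60 = 69.6 → 70
G = 71 + 0.46 × (218 − 71) = 71 + 0.46 × 147 = 138.62 → 139
B = 69 + 0.46 × (11 − 69) = 69 + 0.46 × -58 = 42.32 → 42

(70, 139, 42)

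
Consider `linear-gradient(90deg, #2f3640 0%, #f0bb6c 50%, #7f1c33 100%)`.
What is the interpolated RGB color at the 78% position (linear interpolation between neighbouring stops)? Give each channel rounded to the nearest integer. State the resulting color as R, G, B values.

(177, 98, 76)

78% lies between the 50% and 100% stops, so the local fraction is t = (78 − 50)/(100 − 50) = 28/50 ≈ 0.56.
#f0bb6c → (240, 187, 108); #7f1c33 → (127, 28, 51).
R = 240 + 0.56 × (127 − 240) = 176.72 → 177
G = 187 + 0.56 × (28 − 187) = 97.96 → 98
B = 108 + 0.56 × (51 − 108) = 76.08 → 76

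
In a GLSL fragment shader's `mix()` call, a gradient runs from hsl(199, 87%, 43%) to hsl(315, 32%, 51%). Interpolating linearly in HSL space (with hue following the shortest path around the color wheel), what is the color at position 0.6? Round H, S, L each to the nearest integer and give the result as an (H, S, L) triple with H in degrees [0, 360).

Hue arc: Δh = 315 − 199 = 116° (|Δh| ≤ 180, already the shorter path).
H = 199 + 0.6 × (116) = 268.6 → 269°
S = 87 + 0.6 × (32 − 87) = 54 → 54%
L = 43 + 0.6 × (51 − 43) = 47.8 → 48%

(269, 54, 48)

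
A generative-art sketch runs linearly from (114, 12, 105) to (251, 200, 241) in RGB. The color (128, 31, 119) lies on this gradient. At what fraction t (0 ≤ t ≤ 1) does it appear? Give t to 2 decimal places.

0.10

Invert the lerp on the G channel (largest span, 188): t = (31 − 12) / (200 − 12) = 19/188 = 0.10106.
Check on R: (128 − 114)/(251 − 114) = 0.1022 ✓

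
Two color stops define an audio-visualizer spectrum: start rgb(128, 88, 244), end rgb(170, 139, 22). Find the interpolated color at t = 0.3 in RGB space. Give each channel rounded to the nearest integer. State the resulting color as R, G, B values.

(141, 103, 177)

R = 128 + 0.3 × (170 − 128) = 128 + 0.3 × 42 = 140.6 → 141
G = 88 + 0.3 × (139 − 88) = 88 + 0.3 × 51 = 103.3 → 103
B = 244 + 0.3 × (22 − 244) = 244 + 0.3 × -222 = 177.4 → 177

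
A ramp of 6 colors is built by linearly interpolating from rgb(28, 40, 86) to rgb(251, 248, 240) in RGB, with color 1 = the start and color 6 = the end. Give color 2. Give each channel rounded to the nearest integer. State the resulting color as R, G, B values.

(73, 82, 117)

With 6 swatches and endpoints inclusive, swatch 2 sits at t = (2 − 1)/(6 − 1) = 1/5 ≈ 0.2.
R = 28 + 0.2 × (251 − 28) = 72.6 → 73
G = 40 + 0.2 × (248 − 40) = 81.6 → 82
B = 86 + 0.2 × (240 − 86) = 116.8 → 117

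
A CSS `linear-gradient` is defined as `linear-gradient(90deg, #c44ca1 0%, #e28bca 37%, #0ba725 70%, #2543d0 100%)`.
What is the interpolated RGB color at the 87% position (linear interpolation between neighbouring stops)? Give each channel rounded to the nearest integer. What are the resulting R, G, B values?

87% lies between the 70% and 100% stops, so the local fraction is t = (87 − 70)/(100 − 70) = 17/30 ≈ 0.5667.
#0ba725 → (11, 167, 37); #2543d0 → (37, 67, 208).
R = 11 + 0.5667 × (37 − 11) = 25.734 → 26
G = 167 + 0.5667 × (67 − 167) = 110.33 → 110
B = 37 + 0.5667 × (208 − 37) = 133.906 → 134

(26, 110, 134)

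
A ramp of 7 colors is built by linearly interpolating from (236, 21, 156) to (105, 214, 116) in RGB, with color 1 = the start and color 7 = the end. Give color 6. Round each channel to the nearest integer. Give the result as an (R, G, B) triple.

(127, 182, 123)

With 7 swatches and endpoints inclusive, swatch 6 sits at t = (6 − 1)/(7 − 1) = 5/6 ≈ 0.8333.
R = 236 + 0.8333 × (105 − 236) = 126.838 → 127
G = 21 + 0.8333 × (214 − 21) = 181.827 → 182
B = 156 + 0.8333 × (116 − 156) = 122.668 → 123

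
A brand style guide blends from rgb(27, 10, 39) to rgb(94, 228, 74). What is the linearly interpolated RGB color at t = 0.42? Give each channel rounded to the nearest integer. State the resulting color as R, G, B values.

(55, 102, 54)

R = 27 + 0.42 × (94 − 27) = 27 + 0.42 × 67 = 55.14 → 55
G = 10 + 0.42 × (228 − 10) = 10 + 0.42 × 218 = 101.56 → 102
B = 39 + 0.42 × (74 − 39) = 39 + 0.42 × 35 = 53.7 → 54
So the blended color is (55, 102, 54), about #376636.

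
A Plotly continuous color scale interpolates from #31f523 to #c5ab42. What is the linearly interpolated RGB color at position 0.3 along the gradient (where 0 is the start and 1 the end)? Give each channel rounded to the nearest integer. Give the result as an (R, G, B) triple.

#31f523 → (49, 245, 35); #c5ab42 → (197, 171, 66).
R = 49 + 0.3 × (197 − 49) = 49 + 0.3 × 148 = 93.4 → 93
G = 245 + 0.3 × (171 − 245) = 245 + 0.3 × -74 = 222.8 → 223
B = 35 + 0.3 × (66 − 35) = 35 + 0.3 × 31 = 44.3 → 44

(93, 223, 44)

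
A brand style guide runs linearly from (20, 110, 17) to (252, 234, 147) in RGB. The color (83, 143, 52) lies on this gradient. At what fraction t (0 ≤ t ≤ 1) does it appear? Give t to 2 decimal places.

Invert the lerp on the R channel (largest span, 232): t = (83 − 20) / (252 − 20) = 63/232 = 0.27155.
Check on G: (143 − 110)/(234 − 110) = 0.2661 ✓

0.27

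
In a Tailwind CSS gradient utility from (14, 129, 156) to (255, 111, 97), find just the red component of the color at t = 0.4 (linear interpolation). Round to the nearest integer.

R = 14 + 0.4 × (255 − 14) = 110.4 → 110

110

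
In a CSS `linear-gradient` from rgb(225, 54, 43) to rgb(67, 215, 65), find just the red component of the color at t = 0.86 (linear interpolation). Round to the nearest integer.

R = 225 + 0.86 × (67 − 225) = 89.12 → 89

89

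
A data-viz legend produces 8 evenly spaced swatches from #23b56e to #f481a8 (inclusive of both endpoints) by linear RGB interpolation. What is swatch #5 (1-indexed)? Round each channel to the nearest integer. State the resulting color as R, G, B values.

(154, 151, 143)

With 8 swatches and endpoints inclusive, swatch 5 sits at t = (5 − 1)/(8 − 1) = 4/7 ≈ 0.5714.
#23b56e → (35, 181, 110); #f481a8 → (244, 129, 168).
R = 35 + 0.5714 × (244 − 35) = 154.423 → 154
G = 181 + 0.5714 × (129 − 181) = 151.287 → 151
B = 110 + 0.5714 × (168 − 110) = 143.141 → 143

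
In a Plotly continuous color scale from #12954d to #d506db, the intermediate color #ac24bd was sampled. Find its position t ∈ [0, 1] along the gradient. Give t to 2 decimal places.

0.79

Invert the lerp on the R channel (largest span, 195): t = (172 − 18) / (213 − 18) = 154/195 = 0.78974.
Check on G: (36 − 149)/(6 − 149) = 0.7902 ✓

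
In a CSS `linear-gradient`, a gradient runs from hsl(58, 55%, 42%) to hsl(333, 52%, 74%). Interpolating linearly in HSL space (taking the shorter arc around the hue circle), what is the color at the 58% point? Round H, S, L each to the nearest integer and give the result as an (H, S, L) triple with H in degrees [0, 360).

(9, 53, 61)

Hue: 333 − 58 = 275°, but |275| > 180 so the shorter arc goes the other way: Δh = 275 − 360 = -85°.
H = 58 + 0.58 × (-85) = 8.7 → 9°
S = 55 + 0.58 × (52 − 55) = 53.26 → 53%
L = 42 + 0.58 × (74 − 42) = 60.56 → 61%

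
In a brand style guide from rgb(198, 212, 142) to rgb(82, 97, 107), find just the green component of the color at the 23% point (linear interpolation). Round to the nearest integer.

186

G = 212 + 0.23 × (97 − 212) = 185.55 → 186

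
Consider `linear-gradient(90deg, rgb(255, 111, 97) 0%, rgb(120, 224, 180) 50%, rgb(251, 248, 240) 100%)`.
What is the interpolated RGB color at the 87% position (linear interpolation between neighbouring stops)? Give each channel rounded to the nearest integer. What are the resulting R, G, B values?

87% lies between the 50% and 100% stops, so the local fraction is t = (87 − 50)/(100 − 50) = 37/50 ≈ 0.74.
R = 120 + 0.74 × (251 − 120) = 216.94 → 217
G = 224 + 0.74 × (248 − 224) = 241.76 → 242
B = 180 + 0.74 × (240 − 180) = 224.4 → 224

(217, 242, 224)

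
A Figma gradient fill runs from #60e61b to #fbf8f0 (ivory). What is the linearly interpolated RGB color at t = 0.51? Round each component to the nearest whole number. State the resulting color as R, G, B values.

#60e61b → (96, 230, 27); #fbf8f0 → (251, 248, 240).
R = 96 + 0.51 × (251 − 96) = 96 + 0.51 × 155 = 175.05 → 175
G = 230 + 0.51 × (248 − 230) = 230 + 0.51 × 18 = 239.18 → 239
B = 27 + 0.51 × (240 − 27) = 27 + 0.51 × 213 = 135.63 → 136
So the blended color is (175, 239, 136), about #afef88.

(175, 239, 136)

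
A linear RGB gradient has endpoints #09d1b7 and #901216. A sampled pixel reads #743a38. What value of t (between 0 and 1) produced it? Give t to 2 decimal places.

Invert the lerp on the G channel (largest span, 191): t = (58 − 209) / (18 − 209) = -151/-191 = 0.79058.
Check on R: (116 − 9)/(144 − 9) = 0.7926 ✓

0.79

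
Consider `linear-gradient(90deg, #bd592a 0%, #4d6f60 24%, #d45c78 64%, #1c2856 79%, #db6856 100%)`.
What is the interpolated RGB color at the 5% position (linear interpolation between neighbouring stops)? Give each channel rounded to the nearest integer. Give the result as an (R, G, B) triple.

5% lies between the 0% and 24% stops, so the local fraction is t = (5 − 0)/(24 − 0) = 5/24 ≈ 0.2083.
#bd592a → (189, 89, 42); #4d6f60 → (77, 111, 96).
R = 189 + 0.2083 × (77 − 189) = 165.67 → 166
G = 89 + 0.2083 × (111 − 89) = 93.583 → 94
B = 42 + 0.2083 × (96 − 42) = 53.248 → 53

(166, 94, 53)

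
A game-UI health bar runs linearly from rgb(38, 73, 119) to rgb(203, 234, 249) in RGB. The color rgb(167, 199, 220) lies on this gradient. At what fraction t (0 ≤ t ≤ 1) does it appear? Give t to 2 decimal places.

0.78

Invert the lerp on the R channel (largest span, 165): t = (167 − 38) / (203 − 38) = 129/165 = 0.78182.
Check on G: (199 − 73)/(234 − 73) = 0.7826 ✓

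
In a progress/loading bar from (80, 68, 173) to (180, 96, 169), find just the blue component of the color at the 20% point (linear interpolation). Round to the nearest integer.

172

B = 173 + 0.2 × (169 − 173) = 172.2 → 172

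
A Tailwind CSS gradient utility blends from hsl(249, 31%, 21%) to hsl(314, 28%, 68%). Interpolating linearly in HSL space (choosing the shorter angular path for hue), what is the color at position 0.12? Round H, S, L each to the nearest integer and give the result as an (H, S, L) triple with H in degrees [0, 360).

Hue arc: Δh = 314 − 249 = 65° (|Δh| ≤ 180, already the shorter path).
H = 249 + 0.12 × (65) = 256.8 → 257°
S = 31 + 0.12 × (28 − 31) = 30.64 → 31%
L = 21 + 0.12 × (68 − 21) = 26.64 → 27%

(257, 31, 27)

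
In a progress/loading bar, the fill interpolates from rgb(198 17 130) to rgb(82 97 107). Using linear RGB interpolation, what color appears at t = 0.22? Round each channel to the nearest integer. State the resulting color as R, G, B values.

(172, 35, 125)

R = 198 + 0.22 × (82 − 198) = 198 + 0.22 × -116 = 172.48 → 172
G = 17 + 0.22 × (97 − 17) = 17 + 0.22 × 80 = 34.6 → 35
B = 130 + 0.22 × (107 − 130) = 130 + 0.22 × -23 = 124.94 → 125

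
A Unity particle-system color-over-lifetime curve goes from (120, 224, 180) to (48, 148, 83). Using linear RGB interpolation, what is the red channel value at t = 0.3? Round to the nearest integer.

98

R = 120 + 0.3 × (48 − 120) = 98.4 → 98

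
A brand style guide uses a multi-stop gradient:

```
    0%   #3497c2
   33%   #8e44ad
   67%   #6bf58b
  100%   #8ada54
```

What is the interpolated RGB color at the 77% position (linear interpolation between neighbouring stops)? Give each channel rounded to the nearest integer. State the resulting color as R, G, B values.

77% lies between the 67% and 100% stops, so the local fraction is t = (77 − 67)/(100 − 67) = 10/33 ≈ 0.303.
#6bf58b → (107, 245, 139); #8ada54 → (138, 218, 84).
R = 107 + 0.303 × (138 − 107) = 116.393 → 116
G = 245 + 0.303 × (218 − 245) = 236.819 → 237
B = 139 + 0.303 × (84 − 139) = 122.335 → 122

(116, 237, 122)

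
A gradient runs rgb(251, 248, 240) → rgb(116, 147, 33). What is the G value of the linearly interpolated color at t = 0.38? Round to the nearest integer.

G = 248 + 0.38 × (147 − 248) = 209.62 → 210

210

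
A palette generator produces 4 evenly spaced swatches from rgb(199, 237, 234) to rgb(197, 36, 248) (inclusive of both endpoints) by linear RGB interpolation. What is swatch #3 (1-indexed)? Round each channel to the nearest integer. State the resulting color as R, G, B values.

With 4 swatches and endpoints inclusive, swatch 3 sits at t = (3 − 1)/(4 − 1) = 2/3 ≈ 0.6667.
R = 199 + 0.6667 × (197 − 199) = 197.667 → 198
G = 237 + 0.6667 × (36 − 237) = 102.993 → 103
B = 234 + 0.6667 × (248 − 234) = 243.334 → 243

(198, 103, 243)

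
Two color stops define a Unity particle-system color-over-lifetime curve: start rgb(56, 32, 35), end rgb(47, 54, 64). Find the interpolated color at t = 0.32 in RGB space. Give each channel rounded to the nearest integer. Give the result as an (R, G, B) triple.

R = 56 + 0.32 × (47 − 56) = 56 + 0.32 × -9 = 53.12 → 53
G = 32 + 0.32 × (54 − 32) = 32 + 0.32 × 22 = 39.04 → 39
B = 35 + 0.32 × (64 − 35) = 35 + 0.32 × 29 = 44.28 → 44

(53, 39, 44)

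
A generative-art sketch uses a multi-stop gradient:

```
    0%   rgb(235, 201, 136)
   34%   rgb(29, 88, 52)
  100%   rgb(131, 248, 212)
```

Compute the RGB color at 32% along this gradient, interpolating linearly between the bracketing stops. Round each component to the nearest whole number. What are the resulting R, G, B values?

(41, 95, 57)

32% lies between the 0% and 34% stops, so the local fraction is t = (32 − 0)/(34 − 0) = 32/34 ≈ 0.9412.
R = 235 + 0.9412 × (29 − 235) = 41.113 → 41
G = 201 + 0.9412 × (88 − 201) = 94.644 → 95
B = 136 + 0.9412 × (52 − 136) = 56.939 → 57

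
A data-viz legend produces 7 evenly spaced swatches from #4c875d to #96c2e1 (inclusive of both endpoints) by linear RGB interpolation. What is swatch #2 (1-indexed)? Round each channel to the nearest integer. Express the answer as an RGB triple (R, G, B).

(88, 145, 115)

With 7 swatches and endpoints inclusive, swatch 2 sits at t = (2 − 1)/(7 − 1) = 1/6 ≈ 0.1667.
#4c875d → (76, 135, 93); #96c2e1 → (150, 194, 225).
R = 76 + 0.1667 × (150 − 76) = 88.336 → 88
G = 135 + 0.1667 × (194 − 135) = 144.835 → 145
B = 93 + 0.1667 × (225 − 93) = 115.004 → 115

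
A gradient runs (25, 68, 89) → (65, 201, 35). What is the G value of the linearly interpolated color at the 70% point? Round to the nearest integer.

161

G = 68 + 0.7 × (201 − 68) = 161.1 → 161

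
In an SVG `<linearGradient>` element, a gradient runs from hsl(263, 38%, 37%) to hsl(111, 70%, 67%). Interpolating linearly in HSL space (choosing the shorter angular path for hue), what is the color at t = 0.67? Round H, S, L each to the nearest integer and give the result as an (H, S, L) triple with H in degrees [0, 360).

(161, 59, 57)

Hue arc: Δh = 111 − 263 = -152° (|Δh| ≤ 180, already the shorter path).
H = 263 + 0.67 × (-152) = 161.16 → 161°
S = 38 + 0.67 × (70 − 38) = 59.44 → 59%
L = 37 + 0.67 × (67 − 37) = 57.1 → 57%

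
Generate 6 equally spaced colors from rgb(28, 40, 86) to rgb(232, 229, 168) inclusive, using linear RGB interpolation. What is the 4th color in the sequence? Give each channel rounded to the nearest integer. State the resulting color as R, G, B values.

(150, 153, 135)

With 6 swatches and endpoints inclusive, swatch 4 sits at t = (4 − 1)/(6 − 1) = 3/5 ≈ 0.6.
R = 28 + 0.6 × (232 − 28) = 150.4 → 150
G = 40 + 0.6 × (229 − 40) = 153.4 → 153
B = 86 + 0.6 × (168 − 86) = 135.2 → 135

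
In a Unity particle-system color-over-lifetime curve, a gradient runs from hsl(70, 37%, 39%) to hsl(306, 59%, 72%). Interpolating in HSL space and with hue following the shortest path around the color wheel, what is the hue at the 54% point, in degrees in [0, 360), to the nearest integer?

3

Hue: 306 − 70 = 236°, but |236| > 180 so the shorter arc goes the other way: Δh = 236 − 360 = -124°.
H = 70 + 0.54 × (-124) = 3.04 → 3°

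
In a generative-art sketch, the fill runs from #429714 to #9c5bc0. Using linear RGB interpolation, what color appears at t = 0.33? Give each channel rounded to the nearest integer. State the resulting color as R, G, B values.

(96, 131, 77)

#429714 → (66, 151, 20); #9c5bc0 → (156, 91, 192).
R = 66 + 0.33 × (156 − 66) = 66 + 0.33 × 90 = 95.7 → 96
G = 151 + 0.33 × (91 − 151) = 151 + 0.33 × -60 = 131.2 → 131
B = 20 + 0.33 × (192 − 20) = 20 + 0.33 × 172 = 76.76 → 77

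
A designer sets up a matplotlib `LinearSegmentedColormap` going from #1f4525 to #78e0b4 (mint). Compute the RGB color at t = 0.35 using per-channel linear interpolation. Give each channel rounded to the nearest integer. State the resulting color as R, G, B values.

#1f4525 → (31, 69, 37); #78e0b4 → (120, 224, 180).
R = 31 + 0.35 × (120 − 31) = 31 + 0.35 × 89 = 62.15 → 62
G = 69 + 0.35 × (224 − 69) = 69 + 0.35 × 155 = 123.25 → 123
B = 37 + 0.35 × (180 − 37) = 37 + 0.35 × 143 = 87.05 → 87

(62, 123, 87)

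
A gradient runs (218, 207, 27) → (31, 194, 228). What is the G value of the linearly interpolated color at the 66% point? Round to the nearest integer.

G = 207 + 0.66 × (194 − 207) = 198.42 → 198

198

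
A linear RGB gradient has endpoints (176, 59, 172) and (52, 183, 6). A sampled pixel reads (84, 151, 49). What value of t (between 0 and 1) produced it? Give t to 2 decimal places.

0.74

Invert the lerp on the B channel (largest span, 166): t = (49 − 172) / (6 − 172) = -123/-166 = 0.74096.
Check on R: (84 − 176)/(52 − 176) = 0.7419 ✓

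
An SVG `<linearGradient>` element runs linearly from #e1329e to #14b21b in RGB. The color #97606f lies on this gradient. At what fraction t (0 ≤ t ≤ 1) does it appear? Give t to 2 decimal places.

0.36

Invert the lerp on the R channel (largest span, 205): t = (151 − 225) / (20 − 225) = -74/-205 = 0.36098.
Check on G: (96 − 50)/(178 − 50) = 0.3594 ✓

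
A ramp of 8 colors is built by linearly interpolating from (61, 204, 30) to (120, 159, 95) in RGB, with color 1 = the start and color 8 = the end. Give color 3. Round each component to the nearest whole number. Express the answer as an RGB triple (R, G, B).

(78, 191, 49)

With 8 swatches and endpoints inclusive, swatch 3 sits at t = (3 − 1)/(8 − 1) = 2/7 ≈ 0.2857.
R = 61 + 0.2857 × (120 − 61) = 77.856 → 78
G = 204 + 0.2857 × (159 − 204) = 191.143 → 191
B = 30 + 0.2857 × (95 − 30) = 48.57 → 49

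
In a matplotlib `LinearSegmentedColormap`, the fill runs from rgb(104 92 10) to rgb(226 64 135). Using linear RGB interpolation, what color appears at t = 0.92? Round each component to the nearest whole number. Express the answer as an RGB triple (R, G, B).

R = 104 + 0.92 × (226 − 104) = 104 + 0.92 × 122 = 216.24 → 216
G = 92 + 0.92 × (64 − 92) = 92 + 0.92 × -28 = 66.24 → 66
B = 10 + 0.92 × (135 − 10) = 10 + 0.92 × 125 = 125 → 125
So the blended color is (216, 66, 125), about #d8427d.

(216, 66, 125)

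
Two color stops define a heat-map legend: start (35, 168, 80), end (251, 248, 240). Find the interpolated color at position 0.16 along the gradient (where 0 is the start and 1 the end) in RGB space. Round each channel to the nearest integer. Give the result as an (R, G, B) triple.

(70, 181, 106)

R = 35 + 0.16 × (251 − 35) = 35 + 0.16 × 216 = 69.56 → 70
G = 168 + 0.16 × (248 − 168) = 168 + 0.16 × 80 = 180.8 → 181
B = 80 + 0.16 × (240 − 80) = 80 + 0.16 × 160 = 105.6 → 106
So the blended color is (70, 181, 106), about #46b56a.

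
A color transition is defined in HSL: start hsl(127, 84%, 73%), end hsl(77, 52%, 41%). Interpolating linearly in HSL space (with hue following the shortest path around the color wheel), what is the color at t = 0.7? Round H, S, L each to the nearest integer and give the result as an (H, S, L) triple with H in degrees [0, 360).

Hue arc: Δh = 77 − 127 = -50° (|Δh| ≤ 180, already the shorter path).
H = 127 + 0.7 × (-50) = 92 → 92°
S = 84 + 0.7 × (52 − 84) = 61.6 → 62%
L = 73 + 0.7 × (41 − 73) = 50.6 → 51%

(92, 62, 51)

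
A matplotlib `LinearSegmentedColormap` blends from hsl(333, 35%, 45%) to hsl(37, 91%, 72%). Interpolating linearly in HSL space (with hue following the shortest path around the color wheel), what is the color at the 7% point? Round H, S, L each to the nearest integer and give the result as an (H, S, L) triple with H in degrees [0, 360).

Hue: 37 − 333 = -296°, but |-296| > 180 so the shorter arc goes the other way: Δh = -296 + 360 = 64°.
H = 333 + 0.07 × (64) = 337.48 → 337°
S = 35 + 0.07 × (91 − 35) = 38.92 → 39%
L = 45 + 0.07 × (72 − 45) = 46.89 → 47%

(337, 39, 47)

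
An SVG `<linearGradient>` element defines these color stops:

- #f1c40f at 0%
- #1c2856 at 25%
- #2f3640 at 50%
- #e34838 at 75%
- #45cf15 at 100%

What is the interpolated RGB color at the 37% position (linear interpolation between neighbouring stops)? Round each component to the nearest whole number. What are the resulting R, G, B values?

37% lies between the 25% and 50% stops, so the local fraction is t = (37 − 25)/(50 − 25) = 12/25 ≈ 0.48.
#1c2856 → (28, 40, 86); #2f3640 → (47, 54, 64).
R = 28 + 0.48 × (47 − 28) = 37.12 → 37
G = 40 + 0.48 × (54 − 40) = 46.72 → 47
B = 86 + 0.48 × (64 − 86) = 75.44 → 75

(37, 47, 75)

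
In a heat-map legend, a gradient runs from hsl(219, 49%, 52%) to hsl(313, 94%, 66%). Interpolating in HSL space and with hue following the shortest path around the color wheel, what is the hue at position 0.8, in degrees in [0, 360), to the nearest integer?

Hue arc: Δh = 313 − 219 = 94° (|Δh| ≤ 180, already the shorter path).
H = 219 + 0.8 × (94) = 294.2 → 294°

294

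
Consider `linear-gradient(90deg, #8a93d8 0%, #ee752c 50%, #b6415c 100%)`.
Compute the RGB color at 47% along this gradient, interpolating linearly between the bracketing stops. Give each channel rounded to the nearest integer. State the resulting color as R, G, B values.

(232, 119, 54)

47% lies between the 0% and 50% stops, so the local fraction is t = (47 − 0)/(50 − 0) = 47/50 ≈ 0.94.
#8a93d8 → (138, 147, 216); #ee752c → (238, 117, 44).
R = 138 + 0.94 × (238 − 138) = 232 → 232
G = 147 + 0.94 × (117 − 147) = 118.8 → 119
B = 216 + 0.94 × (44 − 216) = 54.32 → 54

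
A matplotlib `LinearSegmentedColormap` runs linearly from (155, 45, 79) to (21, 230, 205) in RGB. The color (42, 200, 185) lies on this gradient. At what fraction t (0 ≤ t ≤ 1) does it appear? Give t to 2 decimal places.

Invert the lerp on the G channel (largest span, 185): t = (200 − 45) / (230 − 45) = 155/185 = 0.83784.
Check on R: (42 − 155)/(21 − 155) = 0.8433 ✓

0.84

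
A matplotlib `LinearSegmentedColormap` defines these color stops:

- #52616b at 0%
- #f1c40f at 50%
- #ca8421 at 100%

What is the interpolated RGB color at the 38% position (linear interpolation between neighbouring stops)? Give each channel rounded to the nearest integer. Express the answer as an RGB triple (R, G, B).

(203, 172, 37)

38% lies between the 0% and 50% stops, so the local fraction is t = (38 − 0)/(50 − 0) = 38/50 ≈ 0.76.
#52616b → (82, 97, 107); #f1c40f → (241, 196, 15).
R = 82 + 0.76 × (241 − 82) = 202.84 → 203
G = 97 + 0.76 × (196 − 97) = 172.24 → 172
B = 107 + 0.76 × (15 − 107) = 37.08 → 37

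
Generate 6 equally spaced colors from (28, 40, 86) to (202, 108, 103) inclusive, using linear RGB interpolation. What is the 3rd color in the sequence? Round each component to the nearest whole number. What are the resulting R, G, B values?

With 6 swatches and endpoints inclusive, swatch 3 sits at t = (3 − 1)/(6 − 1) = 2/5 ≈ 0.4.
R = 28 + 0.4 × (202 − 28) = 97.6 → 98
G = 40 + 0.4 × (108 − 40) = 67.2 → 67
B = 86 + 0.4 × (103 − 86) = 92.8 → 93

(98, 67, 93)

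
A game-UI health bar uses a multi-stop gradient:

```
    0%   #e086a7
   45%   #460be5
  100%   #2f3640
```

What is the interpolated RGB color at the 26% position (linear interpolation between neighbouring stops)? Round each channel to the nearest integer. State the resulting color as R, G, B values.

26% lies between the 0% and 45% stops, so the local fraction is t = (26 − 0)/(45 − 0) = 26/45 ≈ 0.5778.
#e086a7 → (224, 134, 167); #460be5 → (70, 11, 229).
R = 224 + 0.5778 × (70 − 224) = 135.019 → 135
G = 134 + 0.5778 × (11 − 134) = 62.931 → 63
B = 167 + 0.5778 × (229 − 167) = 202.824 → 203

(135, 63, 203)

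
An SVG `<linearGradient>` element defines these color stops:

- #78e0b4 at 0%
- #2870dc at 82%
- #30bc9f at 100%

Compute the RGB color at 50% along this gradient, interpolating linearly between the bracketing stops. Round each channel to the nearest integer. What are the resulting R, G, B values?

50% lies between the 0% and 82% stops, so the local fraction is t = (50 − 0)/(82 − 0) = 50/82 ≈ 0.6098.
#78e0b4 → (120, 224, 180); #2870dc → (40, 112, 220).
R = 120 + 0.6098 × (40 − 120) = 71.216 → 71
G = 224 + 0.6098 × (112 − 224) = 155.702 → 156
B = 180 + 0.6098 × (220 − 180) = 204.392 → 204

(71, 156, 204)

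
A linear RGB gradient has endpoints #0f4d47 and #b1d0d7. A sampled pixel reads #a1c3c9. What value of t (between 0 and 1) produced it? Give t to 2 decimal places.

0.90

Invert the lerp on the R channel (largest span, 162): t = (161 − 15) / (177 − 15) = 146/162 = 0.90123.
Check on G: (195 − 77)/(208 − 77) = 0.9008 ✓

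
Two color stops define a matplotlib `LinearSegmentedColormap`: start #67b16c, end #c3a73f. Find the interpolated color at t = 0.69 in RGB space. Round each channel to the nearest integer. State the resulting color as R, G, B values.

#67b16c → (103, 177, 108); #c3a73f → (195, 167, 63).
R = 103 + 0.69 × (195 − 103) = 103 + 0.69 × 92 = 166.48 → 166
G = 177 + 0.69 × (167 − 177) = 177 + 0.69 × -10 = 170.1 → 170
B = 108 + 0.69 × (63 − 108) = 108 + 0.69 × -45 = 76.95 → 77

(166, 170, 77)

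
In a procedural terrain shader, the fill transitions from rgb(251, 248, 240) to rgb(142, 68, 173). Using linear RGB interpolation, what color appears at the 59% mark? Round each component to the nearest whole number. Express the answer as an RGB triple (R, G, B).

59% corresponds to t = 0.59.
R = 251 + 0.59 × (142 − 251) = 251 + 0.59 × -109 = 186.69 → 187
G = 248 + 0.59 × (68 − 248) = 248 + 0.59 × -180 = 141.8 → 142
B = 240 + 0.59 × (173 − 240) = 240 + 0.59 × -67 = 200.47 → 200

(187, 142, 200)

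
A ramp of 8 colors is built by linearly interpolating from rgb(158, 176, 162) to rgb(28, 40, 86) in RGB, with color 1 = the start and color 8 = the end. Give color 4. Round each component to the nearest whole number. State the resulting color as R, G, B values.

With 8 swatches and endpoints inclusive, swatch 4 sits at t = (4 − 1)/(8 − 1) = 3/7 ≈ 0.4286.
R = 158 + 0.4286 × (28 − 158) = 102.282 → 102
G = 176 + 0.4286 × (40 − 176) = 117.71 → 118
B = 162 + 0.4286 × (86 − 162) = 129.426 → 129

(102, 118, 129)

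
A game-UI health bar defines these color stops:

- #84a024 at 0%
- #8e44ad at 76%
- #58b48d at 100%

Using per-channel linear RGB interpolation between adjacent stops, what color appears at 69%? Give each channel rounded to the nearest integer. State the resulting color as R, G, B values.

69% lies between the 0% and 76% stops, so the local fraction is t = (69 − 0)/(76 − 0) = 69/76 ≈ 0.9079.
#84a024 → (132, 160, 36); #8e44ad → (142, 68, 173).
R = 132 + 0.9079 × (142 − 132) = 141.079 → 141
G = 160 + 0.9079 × (68 − 160) = 76.473 → 76
B = 36 + 0.9079 × (173 − 36) = 160.382 → 160

(141, 76, 160)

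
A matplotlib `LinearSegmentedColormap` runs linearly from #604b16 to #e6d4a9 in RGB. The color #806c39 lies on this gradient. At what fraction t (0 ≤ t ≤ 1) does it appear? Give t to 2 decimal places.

0.24

Invert the lerp on the B channel (largest span, 147): t = (57 − 22) / (169 − 22) = 35/147 = 0.2381.
Check on R: (128 − 96)/(230 − 96) = 0.2388 ✓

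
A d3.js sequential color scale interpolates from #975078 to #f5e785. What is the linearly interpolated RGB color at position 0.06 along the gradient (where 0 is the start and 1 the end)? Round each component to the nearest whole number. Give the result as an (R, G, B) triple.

#975078 → (151, 80, 120); #f5e785 → (245, 231, 133).
R = 151 + 0.06 × (245 − 151) = 151 + 0.06 × 94 = 156.64 → 157
G = 80 + 0.06 × (231 − 80) = 80 + 0.06 × 151 = 89.06 → 89
B = 120 + 0.06 × (133 − 120) = 120 + 0.06 × 13 = 120.78 → 121
So the blended color is (157, 89, 121), about #9d5979.

(157, 89, 121)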